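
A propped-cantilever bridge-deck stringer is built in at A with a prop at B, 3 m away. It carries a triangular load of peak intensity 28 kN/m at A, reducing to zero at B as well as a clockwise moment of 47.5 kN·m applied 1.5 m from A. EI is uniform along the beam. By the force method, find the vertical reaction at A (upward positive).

Release the roller at B. Primary structure: cantilever fixed at A.
Downward deflection at the released point B due to the loads:
  triangular load, peak 28 at the fixed end: w₀L⁴/(30EI) = 75.6/EI
  clockwise couple 47.5 at a = 1.5: M₀a(2L − a)/(2EI) = 160.3/EI
  δ_0 = 235.9/EI
Flexibility coefficient — unit upward force at B: δ_{BB} = L³/(3EI) = 9/EI.
Compatibility at B: δ_0 − R_B·δ_{BB} = 0, so R_B = 235.9/9 = 26.21 kN.
Vertical equilibrium: R_A = ΣP − R_B = 42 − 26.21 = 15.79 kN.

R_A = 15.79 kN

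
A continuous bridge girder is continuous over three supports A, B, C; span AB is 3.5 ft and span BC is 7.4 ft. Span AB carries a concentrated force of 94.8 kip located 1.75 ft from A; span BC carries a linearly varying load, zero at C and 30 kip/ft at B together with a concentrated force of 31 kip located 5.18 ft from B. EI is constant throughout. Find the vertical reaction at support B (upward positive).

Take M_B as the redundant. Released structure: two simple spans AB and BC with a hinge at B.
Rotations at B on the released spans (each span's end-slope, ×1/EI):
  span AB: point load 94.8 at a = 1.75: Pab(L + a)/(6LEI) = 72.58/EI
  span BC: triangular load, peak 30: w₀L³/(45EI) = 270.1/EI
  span BC: point load 31 at a = 5.18: Pab(L + b)/(6LEI) = 77.24/EI
  relative rotation θ_0 = (72.58 + 347.4)/EI = 420/EI
A unit hogging moment at B produces rotation L₁/(3EI) + L₂/(3EI) = 3.633/EI.
Slope continuity at B: θ_0 = M_B·3.633/EI, so M_B = 420/3.633 = 115.6 kip·ft (hogging).
Span AB, ΣM about A with M_B applied at B: R_B^{AB}·3.5 = 165.9 + 115.6, so R_B^{AB} = 80.43 kip and R_A = 94.8 − 80.43 = 14.37 kip.
Span BC, ΣM about C: R_B^{BC}·7.4 = 616.4 + 115.6, so R_B^{BC} = 98.92 kip and R_C = 142 − 98.92 = 43.08 kip.
R_B = 80.43 + 98.92 = 179.3 kip.

R_B = 179.3 kip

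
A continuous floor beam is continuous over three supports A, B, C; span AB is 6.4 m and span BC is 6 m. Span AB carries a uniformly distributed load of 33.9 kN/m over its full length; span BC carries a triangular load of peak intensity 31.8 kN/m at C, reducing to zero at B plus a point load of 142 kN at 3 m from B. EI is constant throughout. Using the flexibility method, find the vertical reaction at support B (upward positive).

R_B = 275.6 kN

Insert a hinge at B; M_B is the redundant, and each span becomes simply supported.
Discontinuity in slope at B on the released structure — sum the simple-span end rotations:
  span AB: UDL 33.9: wL³/(24EI) = 370.3/EI
  span BC: triangular load, peak 31.8: 7w₀L³/(360EI) = 133.6/EI
  span BC: point load 142 at a = 3: Pab(L + b)/(6LEI) = 319.5/EI
  relative rotation θ_0 = (370.3 + 453.1)/EI = 823.3/EI
A unit hogging moment at B produces rotation L₁/(3EI) + L₂/(3EI) = 4.133/EI.
Slope continuity at B: θ_0 = M_B·4.133/EI, so M_B = 823.3/4.133 = 199.2 kN·m (hogging).
Span AB, ΣM about A with M_B applied at B: R_B^{AB}·6.4 = 694.3 + 199.2, so R_B^{AB} = 139.6 kN and R_A = 217 − 139.6 = 77.36 kN.
Span BC, ΣM about C: R_B^{BC}·6 = 616.8 + 199.2, so R_B^{BC} = 136 kN and R_C = 237.4 − 136 = 101.4 kN.
R_B = 139.6 + 136 = 275.6 kN.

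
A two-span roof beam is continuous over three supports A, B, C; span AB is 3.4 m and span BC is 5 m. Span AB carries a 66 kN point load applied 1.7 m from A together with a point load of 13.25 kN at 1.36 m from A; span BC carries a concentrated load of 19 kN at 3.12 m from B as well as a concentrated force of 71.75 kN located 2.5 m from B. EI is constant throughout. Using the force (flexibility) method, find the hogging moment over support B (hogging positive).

M_B = 69.26 kN·m

Insert a hinge at B; M_B is the redundant, and each span becomes simply supported.
Rotations at B on the released spans (each span's end-slope, ×1/EI):
  span AB: point load 66 at a = 1.7: Pab(L + a)/(6LEI) = 47.69/EI
  span AB: point load 13.25 at a = 1.36: Pab(L + a)/(6LEI) = 8.578/EI
  span BC: point load 19 at a = 3.12: Pab(L + b)/(6LEI) = 25.56/EI
  span BC: point load 71.75 at a = 2.5: Pab(L + b)/(6LEI) = 112.1/EI
  relative rotation θ_0 = (56.26 + 137.7)/EI = 193.9/EI
A unit hogging moment at B produces rotation L₁/(3EI) + L₂/(3EI) = 2.8/EI.
Slope continuity at B: θ_0 = M_B·2.8/EI, so M_B = 193.9/2.8 = 69.26 kN·m (hogging).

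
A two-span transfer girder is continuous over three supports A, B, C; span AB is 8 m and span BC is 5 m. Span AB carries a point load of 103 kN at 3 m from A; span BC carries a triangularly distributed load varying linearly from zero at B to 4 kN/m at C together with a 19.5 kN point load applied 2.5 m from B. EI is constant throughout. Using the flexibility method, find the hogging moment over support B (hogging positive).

M_B = 90.98 kN·m

Release continuity at B by inserting a hinge; the redundant is the internal moment M_B. The primary structure is two simply-supported spans AB and BC.
Discontinuity in slope at B on the released structure — sum the simple-span end rotations:
  span AB: point load 103 at a = 3: Pab(L + a)/(6LEI) = 354.1/EI
  span BC: triangular load, peak 4: 7w₀L³/(360EI) = 9.722/EI
  span BC: point load 19.5 at a = 2.5: Pab(L + b)/(6LEI) = 30.47/EI
  relative rotation θ_0 = (354.1 + 40.19)/EI = 394.3/EI
A unit hogging moment at B produces rotation L₁/(3EI) + L₂/(3EI) = 4.333/EI.
Compatibility: M_B·(L₁+L₂)/(3EI) = θ_0, giving M_B = 90.98 kN·m (hogging).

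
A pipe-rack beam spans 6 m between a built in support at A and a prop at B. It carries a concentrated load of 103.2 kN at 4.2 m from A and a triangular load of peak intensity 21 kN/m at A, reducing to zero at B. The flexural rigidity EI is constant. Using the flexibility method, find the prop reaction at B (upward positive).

Choose R_B as the redundant. The primary structure is the cantilever fixed at A.
Primary-structure tip deflection at B by superposition:
  point load 103.2 at a = 4.2: Pa²(3L − a)/(6EI) = 4187/EI
  triangular load, peak 21 at the fixed end: w₀L⁴/(30EI) = 907.2/EI
  δ_0 = 5094/EI
Tip deflection under a unit load at B: L³/(3EI) = 72/EI.
Compatibility at B: δ_0 − R_B·δ_{BB} = 0, so R_B = 5094/72 = 70.75 kN.

R_B = 70.75 kN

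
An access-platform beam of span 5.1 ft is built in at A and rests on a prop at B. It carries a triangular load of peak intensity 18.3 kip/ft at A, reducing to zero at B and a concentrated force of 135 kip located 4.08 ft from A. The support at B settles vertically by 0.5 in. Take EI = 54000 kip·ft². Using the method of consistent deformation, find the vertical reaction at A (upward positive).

R_A = 128.2 kip

Release the roller at B. Primary structure: cantilever fixed at A.
Primary-structure tip deflection at B by superposition:
  triangular load, peak 18.3 at the fixed end: w₀L⁴/(30EI) = 412.7/EI
  point load 135 at a = 4.08: Pa²(3L − a)/(6EI) = 4202/EI
  δ_0 = 4615/EI
Flexibility coefficient — unit upward force at B: δ_{BB} = L³/(3EI) = 44.22/EI.
With EI = 54000 kip·ft²: δ_0 = 0.085464 ft and δ_{BB} = 0.000819 ft/kip.
Compatibility — the beam at B must follow the support down by 0.04167 ft: δ_0 − R_B·δ_{BB} = 0.04167, so R_B = (0.085464 − 0.04167)/0.000819 = 53.49 kip.
Vertical equilibrium: R_A = ΣP − R_B = 181.7 − 53.49 = 128.2 kip.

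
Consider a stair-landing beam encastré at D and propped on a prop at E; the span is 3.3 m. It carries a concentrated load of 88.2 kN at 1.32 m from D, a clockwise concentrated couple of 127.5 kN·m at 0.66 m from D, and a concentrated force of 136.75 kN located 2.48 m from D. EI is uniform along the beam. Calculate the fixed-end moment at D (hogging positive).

M_D = 167.1 kN·m

Release the roller at E. Primary structure: cantilever fixed at D.
Deflection at E on the released cantilever, summing each load's contribution:
  point load 88.2 at a = 1.32: Pa²(3L − a)/(6EI) = 219.8/EI
  clockwise couple 127.5 at a = 0.66: M₀a(2L − a)/(2EI) = 249.9/EI
  point load 136.75 at a = 2.48: Pa²(3L − a)/(6EI) = 1040/EI
  δ_0 = 1510/EI
Tip deflection under a unit load at E: L³/(3EI) = 11.98/EI.
Compatibility at E: δ_0 − R_E·δ_{EE} = 0, so R_E = 1510/11.98 = 126 kN.
Moment equilibrium about D: M_D = Σ(load moments about D) − R_E·L = 583.1 − 126×3.3 = 167.1 kN·m.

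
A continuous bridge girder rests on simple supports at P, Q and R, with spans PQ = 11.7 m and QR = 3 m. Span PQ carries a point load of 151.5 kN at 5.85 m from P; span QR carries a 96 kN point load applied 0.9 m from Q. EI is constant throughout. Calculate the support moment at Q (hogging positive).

Take M_Q as the redundant. Released structure: two simple spans PQ and QR with a hinge at Q.
Rotations at Q on the released spans (each span's end-slope, ×1/EI):
  span PQ: point load 151.5 at a = 5.85: Pab(L + a)/(6LEI) = 1296/EI
  span QR: point load 96 at a = 0.9: Pab(L + b)/(6LEI) = 51.41/EI
  relative rotation θ_0 = (1296 + 51.41)/EI = 1348/EI
A unit hogging moment at Q produces rotation L₁/(3EI) + L₂/(3EI) = 4.9/EI.
Slope continuity at Q: θ_0 = M_Q·4.9/EI, so M_Q = 1348/4.9 = 275 kN·m (hogging).

M_Q = 275 kN·m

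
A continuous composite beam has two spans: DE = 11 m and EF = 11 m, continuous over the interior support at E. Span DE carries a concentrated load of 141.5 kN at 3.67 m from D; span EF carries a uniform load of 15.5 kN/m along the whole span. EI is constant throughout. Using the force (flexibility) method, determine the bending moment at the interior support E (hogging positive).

Insert a hinge at E; M_E is the redundant, and each span becomes simply supported.
End slopes at the hinge E, treating each span as simply supported:
  span DE: point load 141.5 at a = 3.67: Pab(L + a)/(6LEI) = 846.1/EI
  span EF: UDL 15.5: wL³/(24EI) = 859.6/EI
  relative rotation θ_0 = (846.1 + 859.6)/EI = 1706/EI
A unit hogging moment at E produces rotation L₁/(3EI) + L₂/(3EI) = 7.333/EI.
Compatibility: M_E·(L₁+L₂)/(3EI) = θ_0, giving M_E = 232.6 kN·m (hogging).

M_E = 232.6 kN·m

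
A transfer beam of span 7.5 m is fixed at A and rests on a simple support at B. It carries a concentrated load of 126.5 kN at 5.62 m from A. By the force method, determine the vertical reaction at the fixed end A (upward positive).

Take the reaction at B as the redundant and release it; the primary structure is a cantilever fixed at A.
Primary-structure tip deflection at B by superposition:
  point load 126.5 at a = 5.62: Pa²(3L − a)/(6EI) = 11240/EI
Flexibility coefficient — unit upward force at B: δ_{BB} = L³/(3EI) = 140.6/EI.
The prop prevents deflection at B: R_B = δ_0/δ_{BB} = 11240/140.6 = 79.93 kN.
Vertical equilibrium: R_A = ΣP − R_B = 126.5 − 79.93 = 46.57 kN.

R_A = 46.57 kN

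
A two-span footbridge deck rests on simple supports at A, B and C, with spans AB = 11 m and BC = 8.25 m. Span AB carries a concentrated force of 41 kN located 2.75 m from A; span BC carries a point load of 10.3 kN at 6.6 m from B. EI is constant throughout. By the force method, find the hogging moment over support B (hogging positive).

M_B = 33.7 kN·m

Insert a hinge at B; M_B is the redundant, and each span becomes simply supported.
Rotations at B on the released spans (each span's end-slope, ×1/EI):
  span AB: point load 41 at a = 2.75: Pab(L + a)/(6LEI) = 193.8/EI
  span BC: point load 10.3 at a = 6.6: Pab(L + b)/(6LEI) = 22.43/EI
  relative rotation θ_0 = (193.8 + 22.43)/EI = 216.2/EI
A unit hogging moment at B produces rotation L₁/(3EI) + L₂/(3EI) = 6.417/EI.
Slope continuity at B: θ_0 = M_B·6.417/EI, so M_B = 216.2/6.417 = 33.7 kN·m (hogging).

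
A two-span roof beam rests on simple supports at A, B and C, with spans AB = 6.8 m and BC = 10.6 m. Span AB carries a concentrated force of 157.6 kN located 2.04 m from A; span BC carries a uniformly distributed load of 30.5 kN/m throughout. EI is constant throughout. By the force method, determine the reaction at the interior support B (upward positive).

Take M_B as the redundant. Released structure: two simple spans AB and BC with a hinge at B.
Discontinuity in slope at B on the released structure — sum the simple-span end rotations:
  span AB: point load 157.6 at a = 2.04: Pab(L + a)/(6LEI) = 331.6/EI
  span BC: UDL 30.5: wL³/(24EI) = 1514/EI
  relative rotation θ_0 = (331.6 + 1514)/EI = 1845/EI
A unit hogging moment at B produces rotation L₁/(3EI) + L₂/(3EI) = 5.8/EI.
Slope continuity at B: θ_0 = M_B·5.8/EI, so M_B = 1845/5.8 = 318.1 kN·m (hogging).
Span AB, ΣM about A with M_B applied at B: R_B^{AB}·6.8 = 321.5 + 318.1, so R_B^{AB} = 94.06 kN and R_A = 157.6 − 94.06 = 63.54 kN.
Span BC, ΣM about C: R_B^{BC}·10.6 = 1713 + 318.1, so R_B^{BC} = 191.7 kN and R_C = 323.3 − 191.7 = 131.6 kN.
R_B = 94.06 + 191.7 = 285.7 kN.

R_B = 285.7 kN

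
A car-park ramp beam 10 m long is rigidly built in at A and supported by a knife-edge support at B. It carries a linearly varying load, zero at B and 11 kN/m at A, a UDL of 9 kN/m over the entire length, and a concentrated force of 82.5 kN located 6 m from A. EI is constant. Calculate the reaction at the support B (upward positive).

Release the roller at B. Primary structure: cantilever fixed at A.
Free-end deflection of the primary structure under the applied loading (downward +):
  triangular load, peak 11 at the fixed end: w₀L⁴/(30EI) = 3667/EI
  UDL 9: wL⁴/(8EI) = 11250/EI
  point load 82.5 at a = 6: Pa²(3L − a)/(6EI) = 11880/EI
  δ_0 = 26797/EI
Tip deflection under a unit load at B: L³/(3EI) = 333.3/EI.
Compatibility at B: δ_0 − R_B·δ_{BB} = 0, so R_B = 26797/333.3 = 80.39 kN.

R_B = 80.39 kN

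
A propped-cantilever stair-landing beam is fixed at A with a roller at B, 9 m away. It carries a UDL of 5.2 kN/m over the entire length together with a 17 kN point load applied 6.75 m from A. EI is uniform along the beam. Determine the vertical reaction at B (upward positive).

R_B = 28.31 kN

Take the reaction at B as the redundant and release it; the primary structure is a cantilever fixed at A.
Free-end deflection of the primary structure under the applied loading (downward +):
  UDL 5.2: wL⁴/(8EI) = 4265/EI
  point load 17 at a = 6.75: Pa²(3L − a)/(6EI) = 2614/EI
  δ_0 = 6879/EI
Flexibility coefficient — unit upward force at B: δ_{BB} = L³/(3EI) = 243/EI.
The prop prevents deflection at B: R_B = δ_0/δ_{BB} = 6879/243 = 28.31 kN.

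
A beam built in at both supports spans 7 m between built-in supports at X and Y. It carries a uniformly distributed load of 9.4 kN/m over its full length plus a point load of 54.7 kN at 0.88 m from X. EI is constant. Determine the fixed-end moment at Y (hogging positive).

Take the two fixed-end moments M_X, M_Y as redundants; the released structure is the simple span XY.
Simple-span end rotations at X and Y under the given loads:
  at X: UDL 9.4: wL³/(24EI) = 134.3/EI
  at Y: UDL 9.4: wL³/(24EI) = 134.3/EI
  at X: point load 54.7 at a = 0.88: Pab(L + b)/(6LEI) = 92.03/EI
  at Y: point load 54.7 at a = 0.88: Pab(L + a)/(6LEI) = 55.27/EI
  θ_X0 = 226.4/EI,  θ_Y0 = 189.6/EI
Flexibility coefficients: a unit moment at one end gives L/(3EI) there and L/(6EI) at the far end, so f₁₁ = f₂₂ = 2.333/EI and f₁₂ = f₂₁ = 1.167/EI.
Compatibility — zero rotation at each built-in end:
  2.333 M_X + 1.167 M_Y = 226.4
  1.167 M_X + 2.333 M_Y = 189.6
Solving the pair gives M_X = 75.18 kN·m and M_Y = 43.67 kN·m (hogging).

M_Y = 43.67 kN·m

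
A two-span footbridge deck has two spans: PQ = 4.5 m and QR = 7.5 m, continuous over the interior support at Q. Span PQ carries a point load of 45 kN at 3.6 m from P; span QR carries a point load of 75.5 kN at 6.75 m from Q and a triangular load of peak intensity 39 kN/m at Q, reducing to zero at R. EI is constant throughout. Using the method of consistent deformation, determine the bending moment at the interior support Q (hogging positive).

Take M_Q as the redundant. Released structure: two simple spans PQ and QR with a hinge at Q.
End slopes at the hinge Q, treating each span as simply supported:
  span PQ: point load 45 at a = 3.6: Pab(L + a)/(6LEI) = 43.74/EI
  span QR: point load 75.5 at a = 6.75: Pab(L + b)/(6LEI) = 70.07/EI
  span QR: triangular load, peak 39: w₀L³/(45EI) = 365.6/EI
  relative rotation θ_0 = (43.74 + 435.7)/EI = 479.4/EI
A unit hogging moment at Q produces rotation L₁/(3EI) + L₂/(3EI) = 4/EI.
Compatibility: M_Q·(L₁+L₂)/(3EI) = θ_0, giving M_Q = 119.9 kN·m (hogging).

M_Q = 119.9 kN·m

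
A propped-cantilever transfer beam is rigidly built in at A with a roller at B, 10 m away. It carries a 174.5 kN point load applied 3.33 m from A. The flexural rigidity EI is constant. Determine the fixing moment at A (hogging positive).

M_A = 323.1 kN·m

Choose R_B as the redundant. The primary structure is the cantilever fixed at A.
Downward deflection at the released point B due to the loads:
  point load 174.5 at a = 3.33: Pa²(3L − a)/(6EI) = 8601/EI
Flexibility coefficient — unit upward force at B: δ_{BB} = L³/(3EI) = 333.3/EI.
Compatibility at B: δ_0 − R_B·δ_{BB} = 0, so R_B = 8601/333.3 = 25.8 kN.
Moment equilibrium about A: M_A = Σ(load moments about A) − R_B·L = 581.1 − 25.8×10 = 323.1 kN·m.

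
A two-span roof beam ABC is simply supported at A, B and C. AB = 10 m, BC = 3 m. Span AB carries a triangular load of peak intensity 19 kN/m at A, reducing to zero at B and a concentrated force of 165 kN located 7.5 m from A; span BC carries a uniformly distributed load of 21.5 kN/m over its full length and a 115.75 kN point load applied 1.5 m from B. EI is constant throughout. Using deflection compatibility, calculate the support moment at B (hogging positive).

M_B = 314.1 kN·m

Insert a hinge at B; M_B is the redundant, and each span becomes simply supported.
Discontinuity in slope at B on the released structure — sum the simple-span end rotations:
  span AB: triangular load, peak 19: 7w₀L³/(360EI) = 369.4/EI
  span AB: point load 165 at a = 7.5: Pab(L + a)/(6LEI) = 902.3/EI
  span BC: UDL 21.5: wL³/(24EI) = 24.19/EI
  span BC: point load 115.75 at a = 1.5: Pab(L + b)/(6LEI) = 65.11/EI
  relative rotation θ_0 = (1272 + 89.3)/EI = 1361/EI
A unit hogging moment at B produces rotation L₁/(3EI) + L₂/(3EI) = 4.333/EI.
Slope continuity at B: θ_0 = M_B·4.333/EI, so M_B = 1361/4.333 = 314.1 kN·m (hogging).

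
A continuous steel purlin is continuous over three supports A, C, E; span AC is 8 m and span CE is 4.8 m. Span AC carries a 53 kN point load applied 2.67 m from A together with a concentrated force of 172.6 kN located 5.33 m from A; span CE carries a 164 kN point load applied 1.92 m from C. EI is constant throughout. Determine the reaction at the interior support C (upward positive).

R_C = 316.4 kN

Release continuity at C by inserting a hinge; the redundant is the internal moment M_C. The primary structure is two simply-supported spans AC and CE.
Discontinuity in slope at C on the released structure — sum the simple-span end rotations:
  span AC: point load 53 at a = 2.67: Pab(L + a)/(6LEI) = 167.7/EI
  span AC: point load 172.6 at a = 5.33: Pab(L + a)/(6LEI) = 682.1/EI
  span CE: point load 164 at a = 1.92: Pab(L + b)/(6LEI) = 241.8/EI
  relative rotation θ_0 = (849.8 + 241.8)/EI = 1092/EI
A unit hogging moment at C produces rotation L₁/(3EI) + L₂/(3EI) = 4.267/EI.
Compatibility: M_C·(L₁+L₂)/(3EI) = θ_0, giving M_C = 255.8 kN·m (hogging).
Span AC, ΣM about A with M_C applied at C: R_C^{AC}·8 = 1061 + 255.8, so R_C^{AC} = 164.7 kN and R_A = 225.6 − 164.7 = 60.94 kN.
Span CE, ΣM about E: R_C^{CE}·4.8 = 472.3 + 255.8, so R_C^{CE} = 151.7 kN and R_E = 164 − 151.7 = 12.3 kN.
R_C = 164.7 + 151.7 = 316.4 kN.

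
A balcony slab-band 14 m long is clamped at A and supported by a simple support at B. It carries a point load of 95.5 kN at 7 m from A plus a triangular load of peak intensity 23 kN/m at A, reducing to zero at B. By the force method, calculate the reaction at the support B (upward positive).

R_B = 62.04 kN

Release the roller at B. Primary structure: cantilever fixed at A.
Deflection at B on the released cantilever, summing each load's contribution:
  point load 95.5 at a = 7: Pa²(3L − a)/(6EI) = 27297/EI
  triangular load, peak 23 at the fixed end: w₀L⁴/(30EI) = 29452/EI
  δ_0 = 56749/EI
Tip deflection under a unit load at B: L³/(3EI) = 914.7/EI.
The prop prevents deflection at B: R_B = δ_0/δ_{BB} = 56749/914.7 = 62.04 kN.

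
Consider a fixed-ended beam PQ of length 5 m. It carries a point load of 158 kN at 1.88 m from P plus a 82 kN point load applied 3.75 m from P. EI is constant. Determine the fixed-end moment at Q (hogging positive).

M_Q = 127.3 kN·m

Take the two fixed-end moments M_P, M_Q as redundants; the released structure is the simple span PQ.
End rotations of the released simple span under the applied load (×1/EI):
  at P: point load 158 at a = 1.88: Pab(L + b)/(6LEI) = 250.8/EI
  at Q: point load 158 at a = 1.88: Pab(L + a)/(6LEI) = 212.5/EI
  at P: point load 82 at a = 3.75: Pab(L + b)/(6LEI) = 80.08/EI
  at Q: point load 82 at a = 3.75: Pab(L + a)/(6LEI) = 112.1/EI
  θ_P0 = 330.9/EI,  θ_Q0 = 324.6/EI
Flexibility coefficients: a unit moment at one end gives L/(3EI) there and L/(6EI) at the far end, so f₁₁ = f₂₂ = 1.667/EI and f₁₂ = f₂₁ = 0.8333/EI.
Compatibility — zero rotation at each built-in end:
  1.667 M_P + 0.8333 M_Q = 330.9
  0.8333 M_P + 1.667 M_Q = 324.6
Solving the pair gives M_P = 134.9 kN·m and M_Q = 127.3 kN·m (hogging).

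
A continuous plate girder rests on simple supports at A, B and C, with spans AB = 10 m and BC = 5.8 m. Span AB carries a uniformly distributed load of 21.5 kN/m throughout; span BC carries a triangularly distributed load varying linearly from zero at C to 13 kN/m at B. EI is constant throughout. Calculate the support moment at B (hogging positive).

M_B = 180.8 kN·m

Insert a hinge at B; M_B is the redundant, and each span becomes simply supported.
End slopes at the hinge B, treating each span as simply supported:
  span AB: UDL 21.5: wL³/(24EI) = 895.8/EI
  span BC: triangular load, peak 13: w₀L³/(45EI) = 56.37/EI
  relative rotation θ_0 = (895.8 + 56.37)/EI = 952.2/EI
A unit hogging moment at B produces rotation L₁/(3EI) + L₂/(3EI) = 5.267/EI.
Compatibility: M_B·(L₁+L₂)/(3EI) = θ_0, giving M_B = 180.8 kN·m (hogging).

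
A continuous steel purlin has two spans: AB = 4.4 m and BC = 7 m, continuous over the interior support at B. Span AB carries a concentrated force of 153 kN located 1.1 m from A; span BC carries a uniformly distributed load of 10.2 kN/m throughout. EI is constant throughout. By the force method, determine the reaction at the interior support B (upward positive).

R_B = 99.42 kN

Take M_B as the redundant. Released structure: two simple spans AB and BC with a hinge at B.
Discontinuity in slope at B on the released structure — sum the simple-span end rotations:
  span AB: point load 153 at a = 1.1: Pab(L + a)/(6LEI) = 115.7/EI
  span BC: UDL 10.2: wL³/(24EI) = 145.8/EI
  relative rotation θ_0 = (115.7 + 145.8)/EI = 261.5/EI
A unit hogging moment at B produces rotation L₁/(3EI) + L₂/(3EI) = 3.8/EI.
Compatibility: M_B·(L₁+L₂)/(3EI) = θ_0, giving M_B = 68.81 kN·m (hogging).
Span AB, ΣM about A with M_B applied at B: R_B^{AB}·4.4 = 168.3 + 68.81, so R_B^{AB} = 53.89 kN and R_A = 153 − 53.89 = 99.11 kN.
Span BC, ΣM about C: R_B^{BC}·7 = 249.9 + 68.81, so R_B^{BC} = 45.53 kN and R_C = 71.4 − 45.53 = 25.87 kN.
R_B = 53.89 + 45.53 = 99.42 kN.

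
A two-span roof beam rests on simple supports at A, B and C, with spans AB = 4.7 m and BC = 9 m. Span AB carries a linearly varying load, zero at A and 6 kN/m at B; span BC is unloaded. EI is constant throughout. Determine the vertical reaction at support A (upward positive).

R_A = 4.055 kN

Take M_B as the redundant. Released structure: two simple spans AB and BC with a hinge at B.
Rotations at B on the released spans (each span's end-slope, ×1/EI):
  span AB: triangular load, peak 6: w₀L³/(45EI) = 13.84/EI
  relative rotation θ_0 = (13.84 + 0)/EI = 13.84/EI
A unit hogging moment at B produces rotation L₁/(3EI) + L₂/(3EI) = 4.567/EI.
Slope continuity at B: θ_0 = M_B·4.567/EI, so M_B = 13.84/4.567 = 3.031 kN·m (hogging).
Span AB, ΣM about A with M_B applied at B: R_B^{AB}·4.7 = 44.18 + 3.031, so R_B^{AB} = 10.04 kN and R_A = 14.1 − 10.04 = 4.055 kN.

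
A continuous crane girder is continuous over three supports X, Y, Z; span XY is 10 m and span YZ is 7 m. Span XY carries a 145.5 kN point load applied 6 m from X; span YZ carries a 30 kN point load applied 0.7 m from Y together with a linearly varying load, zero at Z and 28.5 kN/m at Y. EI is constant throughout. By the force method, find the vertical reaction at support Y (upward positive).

Release continuity at Y by inserting a hinge; the redundant is the internal moment M_Y. The primary structure is two simply-supported spans XY and YZ.
Discontinuity in slope at Y on the released structure — sum the simple-span end rotations:
  span XY: point load 145.5 at a = 6: Pab(L + a)/(6LEI) = 931.2/EI
  span YZ: point load 30 at a = 0.7: Pab(L + b)/(6LEI) = 41.9/EI
  span YZ: triangular load, peak 28.5: w₀L³/(45EI) = 217.2/EI
  relative rotation θ_0 = (931.2 + 259.1)/EI = 1190/EI
A unit hogging moment at Y produces rotation L₁/(3EI) + L₂/(3EI) = 5.667/EI.
Compatibility: M_Y·(L₁+L₂)/(3EI) = θ_0, giving M_Y = 210.1 kN·m (hogging).
Span XY, ΣM about X with M_Y applied at Y: R_Y^{XY}·10 = 873 + 210.1, so R_Y^{XY} = 108.3 kN and R_X = 145.5 − 108.3 = 37.19 kN.
Span YZ, ΣM about Z: R_Y^{YZ}·7 = 654.5 + 210.1, so R_Y^{YZ} = 123.5 kN and R_Z = 129.8 − 123.5 = 6.242 kN.
R_Y = 108.3 + 123.5 = 231.8 kN.

R_Y = 231.8 kN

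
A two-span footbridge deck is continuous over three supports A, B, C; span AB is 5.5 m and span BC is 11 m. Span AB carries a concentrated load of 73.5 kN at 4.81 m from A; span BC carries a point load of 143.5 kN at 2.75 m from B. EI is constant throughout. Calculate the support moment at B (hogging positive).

M_B = 186.5 kN·m

Take M_B as the redundant. Released structure: two simple spans AB and BC with a hinge at B.
Discontinuity in slope at B on the released structure — sum the simple-span end rotations:
  span AB: point load 73.5 at a = 4.81: Pab(L + a)/(6LEI) = 76.21/EI
  span BC: point load 143.5 at a = 2.75: Pab(L + b)/(6LEI) = 949.6/EI
  relative rotation θ_0 = (76.21 + 949.6)/EI = 1026/EI
A unit hogging moment at B produces rotation L₁/(3EI) + L₂/(3EI) = 5.5/EI.
Slope continuity at B: θ_0 = M_B·5.5/EI, so M_B = 1026/5.5 = 186.5 kN·m (hogging).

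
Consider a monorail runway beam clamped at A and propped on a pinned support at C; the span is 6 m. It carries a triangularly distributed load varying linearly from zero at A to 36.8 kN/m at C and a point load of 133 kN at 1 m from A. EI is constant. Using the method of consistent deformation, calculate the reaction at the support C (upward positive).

Release the roller at C. Primary structure: cantilever fixed at A.
Downward deflection at the released point C due to the loads:
  triangular load, peak 36.8 at the free end: 11w₀L⁴/(120EI) = 4372/EI
  point load 133 at a = 1: Pa²(3L − a)/(6EI) = 376.8/EI
  δ_0 = 4749/EI
Flexibility coefficient — unit upward force at C: δ_{CC} = L³/(3EI) = 72/EI.
Compatibility at C: δ_0 − R_C·δ_{CC} = 0, so R_C = 4749/72 = 65.95 kN.

R_C = 65.95 kN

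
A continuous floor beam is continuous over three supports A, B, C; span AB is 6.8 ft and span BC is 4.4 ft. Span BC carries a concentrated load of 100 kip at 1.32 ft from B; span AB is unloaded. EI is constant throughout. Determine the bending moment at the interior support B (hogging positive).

Release continuity at B by inserting a hinge; the redundant is the internal moment M_B. The primary structure is two simply-supported spans AB and BC.
Rotations at B on the released spans (each span's end-slope, ×1/EI):
  span BC: point load 100 at a = 1.32: Pab(L + b)/(6LEI) = 115.2/EI
  relative rotation θ_0 = (0 + 115.2)/EI = 115.2/EI
A unit hogging moment at B produces rotation L₁/(3EI) + L₂/(3EI) = 3.733/EI.
Compatibility: M_B·(L₁+L₂)/(3EI) = θ_0, giving M_B = 30.86 kip·ft (hogging).

M_B = 30.86 kip·ft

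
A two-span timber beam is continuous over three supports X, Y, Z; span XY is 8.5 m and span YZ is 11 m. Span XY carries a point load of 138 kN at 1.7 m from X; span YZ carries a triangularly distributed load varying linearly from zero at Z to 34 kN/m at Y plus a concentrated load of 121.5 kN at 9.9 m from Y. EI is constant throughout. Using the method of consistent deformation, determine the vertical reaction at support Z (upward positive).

R_Z = 149.8 kN

Insert a hinge at Y; M_Y is the redundant, and each span becomes simply supported.
Discontinuity in slope at Y on the released structure — sum the simple-span end rotations:
  span XY: point load 138 at a = 1.7: Pab(L + a)/(6LEI) = 319.1/EI
  span YZ: triangular load, peak 34: w₀L³/(45EI) = 1006/EI
  span YZ: point load 121.5 at a = 9.9: Pab(L + b)/(6LEI) = 242.6/EI
  relative rotation θ_0 = (319.1 + 1248)/EI = 1567/EI
A unit hogging moment at Y produces rotation L₁/(3EI) + L₂/(3EI) = 6.5/EI.
Slope continuity at Y: θ_0 = M_Y·6.5/EI, so M_Y = 1567/6.5 = 241.1 kN·m (hogging).
Span YZ, ΣM about Z: R_Y^{YZ}·11 = 1505 + 241.1, so R_Y^{YZ} = 158.7 kN and R_Z = 308.5 − 158.7 = 149.8 kN.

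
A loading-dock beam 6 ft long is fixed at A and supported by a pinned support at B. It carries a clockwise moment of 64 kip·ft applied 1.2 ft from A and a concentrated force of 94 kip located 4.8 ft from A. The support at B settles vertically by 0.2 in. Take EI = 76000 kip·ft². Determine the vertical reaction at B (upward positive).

R_B = 54.34 kip

Remove the prop at B; the released (primary) structure is a cantilever built in at A.
Free-end deflection of the primary structure under the applied loading (downward +):
  clockwise couple 64 at a = 1.2: M₀a(2L − a)/(2EI) = 414.7/EI
  point load 94 at a = 4.8: Pa²(3L − a)/(6EI) = 4765/EI
  δ_0 = 5179/EI
Tip deflection under a unit load at B: L³/(3EI) = 72/EI.
With EI = 76000 kip·ft²: δ_0 = 0.06815 ft and δ_{BB} = 0.000947 ft/kip.
Compatibility — the beam at B must follow the support down by 0.01667 ft: δ_0 − R_B·δ_{BB} = 0.01667, so R_B = (0.06815 − 0.01667)/0.000947 = 54.34 kip.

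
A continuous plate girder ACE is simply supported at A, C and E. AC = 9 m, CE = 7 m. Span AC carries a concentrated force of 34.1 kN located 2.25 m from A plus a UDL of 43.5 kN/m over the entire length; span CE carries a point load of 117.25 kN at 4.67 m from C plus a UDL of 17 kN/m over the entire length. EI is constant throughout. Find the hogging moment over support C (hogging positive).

M_C = 366.7 kN·m

Release continuity at C by inserting a hinge; the redundant is the internal moment M_C. The primary structure is two simply-supported spans AC and CE.
End slopes at the hinge C, treating each span as simply supported:
  span AC: point load 34.1 at a = 2.25: Pab(L + a)/(6LEI) = 107.9/EI
  span AC: UDL 43.5: wL³/(24EI) = 1321/EI
  span CE: point load 117.25 at a = 4.67: Pab(L + b)/(6LEI) = 283.4/EI
  span CE: UDL 17: wL³/(24EI) = 243/EI
  relative rotation θ_0 = (1429 + 526.4)/EI = 1956/EI
A unit hogging moment at C produces rotation L₁/(3EI) + L₂/(3EI) = 5.333/EI.
Compatibility: M_C·(L₁+L₂)/(3EI) = θ_0, giving M_C = 366.7 kN·m (hogging).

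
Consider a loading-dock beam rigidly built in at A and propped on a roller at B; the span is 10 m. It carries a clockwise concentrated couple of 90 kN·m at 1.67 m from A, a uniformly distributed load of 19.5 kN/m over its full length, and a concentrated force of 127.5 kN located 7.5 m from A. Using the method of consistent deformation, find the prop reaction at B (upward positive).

Release the roller at B. Primary structure: cantilever fixed at A.
Free-end deflection of the primary structure under the applied loading (downward +):
  clockwise couple 90 at a = 1.67: M₀a(2L − a)/(2EI) = 1377/EI
  UDL 19.5: wL⁴/(8EI) = 24375/EI
  point load 127.5 at a = 7.5: Pa²(3L − a)/(6EI) = 26895/EI
  δ_0 = 52647/EI
Flexibility coefficient — unit upward force at B: δ_{BB} = L³/(3EI) = 333.3/EI.
The prop prevents deflection at B: R_B = δ_0/δ_{BB} = 52647/333.3 = 157.9 kN.

R_B = 157.9 kN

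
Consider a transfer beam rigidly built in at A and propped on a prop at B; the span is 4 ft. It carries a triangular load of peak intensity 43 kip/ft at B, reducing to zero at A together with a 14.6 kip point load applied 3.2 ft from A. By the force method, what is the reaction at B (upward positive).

R_B = 57.58 kip

Choose R_B as the redundant. The primary structure is the cantilever fixed at A.
Free-end deflection of the primary structure under the applied loading (downward +):
  triangular load, peak 43 at the free end: 11w₀L⁴/(120EI) = 1009/EI
  point load 14.6 at a = 3.2: Pa²(3L − a)/(6EI) = 219.3/EI
  δ_0 = 1228/EI
Tip deflection under a unit load at B: L³/(3EI) = 21.33/EI.
Compatibility at B: δ_0 − R_B·δ_{BB} = 0, so R_B = 1228/21.33 = 57.58 kip.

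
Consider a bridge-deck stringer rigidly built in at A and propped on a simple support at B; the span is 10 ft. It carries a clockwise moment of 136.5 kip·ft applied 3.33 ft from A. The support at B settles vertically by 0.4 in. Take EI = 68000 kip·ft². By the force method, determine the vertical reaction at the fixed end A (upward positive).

Take the reaction at B as the redundant and release it; the primary structure is a cantilever fixed at A.
Downward deflection at the released point B due to the loads:
  clockwise couple 136.5 at a = 3.33: M₀a(2L − a)/(2EI) = 3789/EI
Tip deflection under a unit load at B: L³/(3EI) = 333.3/EI.
With EI = 68000 kip·ft²: δ_0 = 0.055715 ft and δ_{BB} = 0.004902 ft/kip.
Compatibility — the beam at B must follow the support down by 0.03333 ft: δ_0 − R_B·δ_{BB} = 0.03333, so R_B = (0.055715 − 0.03333)/0.004902 = 4.566 kip.
Vertical equilibrium: R_A = ΣP − R_B = 0 − 4.566 = -4.566 kip.

R_A = -4.566 kip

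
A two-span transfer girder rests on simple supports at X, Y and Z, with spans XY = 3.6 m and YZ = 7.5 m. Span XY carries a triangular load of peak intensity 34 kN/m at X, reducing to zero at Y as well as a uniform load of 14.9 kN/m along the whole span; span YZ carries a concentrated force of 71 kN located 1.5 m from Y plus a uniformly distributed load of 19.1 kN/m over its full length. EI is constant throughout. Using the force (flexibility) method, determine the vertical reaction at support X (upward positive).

R_X = 23.53 kN

Take M_Y as the redundant. Released structure: two simple spans XY and YZ with a hinge at Y.
Rotations at Y on the released spans (each span's end-slope, ×1/EI):
  span XY: triangular load, peak 34: 7w₀L³/(360EI) = 30.84/EI
  span XY: UDL 14.9: wL³/(24EI) = 28.97/EI
  span YZ: point load 71 at a = 1.5: Pab(L + b)/(6LEI) = 191.7/EI
  span YZ: UDL 19.1: wL³/(24EI) = 335.7/EI
  relative rotation θ_0 = (59.81 + 527.4)/EI = 587.3/EI
A unit hogging moment at Y produces rotation L₁/(3EI) + L₂/(3EI) = 3.7/EI.
Compatibility: M_Y·(L₁+L₂)/(3EI) = θ_0, giving M_Y = 158.7 kN·m (hogging).
Span XY, ΣM about X with M_Y applied at Y: R_Y^{XY}·3.6 = 170 + 158.7, so R_Y^{XY} = 91.31 kN and R_X = 114.8 − 91.31 = 23.53 kN.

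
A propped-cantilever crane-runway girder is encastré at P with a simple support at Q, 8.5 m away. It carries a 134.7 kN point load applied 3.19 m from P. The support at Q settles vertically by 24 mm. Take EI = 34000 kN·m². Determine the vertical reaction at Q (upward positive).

R_Q = 20.91 kN

Remove the prop at Q; the released (primary) structure is a cantilever built in at P.
Primary-structure tip deflection at Q by superposition:
  point load 134.7 at a = 3.19: Pa²(3L − a)/(6EI) = 5097/EI
Flexibility coefficient — unit upward force at Q: δ_{QQ} = L³/(3EI) = 204.7/EI.
With EI = 34000 kN·m²: δ_0 = 0.14991 m and δ_{QQ} = 0.006021 m/kN.
Compatibility — the beam at Q must follow the support down by 0.024 m: δ_0 − R_Q·δ_{QQ} = 0.024, so R_Q = (0.14991 − 0.024)/0.006021 = 20.91 kN.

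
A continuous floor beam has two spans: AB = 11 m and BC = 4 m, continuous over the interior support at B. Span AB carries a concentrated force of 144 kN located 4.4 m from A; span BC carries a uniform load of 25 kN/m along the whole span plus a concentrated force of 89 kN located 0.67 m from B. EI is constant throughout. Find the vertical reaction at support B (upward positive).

R_B = 256.9 kN

Take M_B as the redundant. Released structure: two simple spans AB and BC with a hinge at B.
End slopes at the hinge B, treating each span as simply supported:
  span AB: point load 144 at a = 4.4: Pab(L + a)/(6LEI) = 975.7/EI
  span BC: UDL 25: wL³/(24EI) = 66.67/EI
  span BC: point load 89 at a = 0.67: Pab(L + b)/(6LEI) = 60.65/EI
  relative rotation θ_0 = (975.7 + 127.3)/EI = 1103/EI
A unit hogging moment at B produces rotation L₁/(3EI) + L₂/(3EI) = 5/EI.
Slope continuity at B: θ_0 = M_B·5/EI, so M_B = 1103/5 = 220.6 kN·m (hogging).
Span AB, ΣM about A with M_B applied at B: R_B^{AB}·11 = 633.6 + 220.6, so R_B^{AB} = 77.66 kN and R_A = 144 − 77.66 = 66.34 kN.
Span BC, ΣM about C: R_B^{BC}·4 = 496.4 + 220.6, so R_B^{BC} = 179.2 kN and R_C = 189 − 179.2 = 9.755 kN.
R_B = 77.66 + 179.2 = 256.9 kN.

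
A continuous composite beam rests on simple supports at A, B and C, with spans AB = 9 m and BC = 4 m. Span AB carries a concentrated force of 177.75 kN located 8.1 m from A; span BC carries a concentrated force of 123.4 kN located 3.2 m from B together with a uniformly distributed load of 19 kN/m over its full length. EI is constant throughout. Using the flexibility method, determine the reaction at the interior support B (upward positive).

R_B = 266.3 kN

Take M_B as the redundant. Released structure: two simple spans AB and BC with a hinge at B.
Discontinuity in slope at B on the released structure — sum the simple-span end rotations:
  span AB: point load 177.75 at a = 8.1: Pab(L + a)/(6LEI) = 410.3/EI
  span BC: point load 123.4 at a = 3.2: Pab(L + b)/(6LEI) = 63.18/EI
  span BC: UDL 19: wL³/(24EI) = 50.67/EI
  relative rotation θ_0 = (410.3 + 113.8)/EI = 524.2/EI
A unit hogging moment at B produces rotation L₁/(3EI) + L₂/(3EI) = 4.333/EI.
Compatibility: M_B·(L₁+L₂)/(3EI) = θ_0, giving M_B = 121 kN·m (hogging).
Span AB, ΣM about A with M_B applied at B: R_B^{AB}·9 = 1440 + 121, so R_B^{AB} = 173.4 kN and R_A = 177.8 − 173.4 = 4.334 kN.
Span BC, ΣM about C: R_B^{BC}·4 = 250.7 + 121, so R_B^{BC} = 92.92 kN and R_C = 199.4 − 92.92 = 106.5 kN.
R_B = 173.4 + 92.92 = 266.3 kN.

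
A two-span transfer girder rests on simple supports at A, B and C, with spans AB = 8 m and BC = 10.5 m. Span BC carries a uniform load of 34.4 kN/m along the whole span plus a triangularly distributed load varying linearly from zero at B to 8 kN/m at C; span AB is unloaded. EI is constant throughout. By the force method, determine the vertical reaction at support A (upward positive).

Insert a hinge at B; M_B is the redundant, and each span becomes simply supported.
End slopes at the hinge B, treating each span as simply supported:
  span BC: UDL 34.4: wL³/(24EI) = 1659/EI
  span BC: triangular load, peak 8: 7w₀L³/(360EI) = 180.1/EI
  relative rotation θ_0 = (0 + 1839)/EI = 1839/EI
A unit hogging moment at B produces rotation L₁/(3EI) + L₂/(3EI) = 6.167/EI.
Slope continuity at B: θ_0 = M_B·6.167/EI, so M_B = 1839/6.167 = 298.3 kN·m (hogging).
Span AB, ΣM about A with M_B applied at B: R_B^{AB}·8 = 0 + 298.3, so R_B^{AB} = 37.28 kN and R_A = 0 − 37.28 = -37.28 kN.

R_A = -37.28 kN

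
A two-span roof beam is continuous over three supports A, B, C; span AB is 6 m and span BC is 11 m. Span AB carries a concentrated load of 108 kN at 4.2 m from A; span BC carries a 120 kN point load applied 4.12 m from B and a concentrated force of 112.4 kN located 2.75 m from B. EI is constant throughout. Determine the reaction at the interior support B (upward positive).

Take M_B as the redundant. Released structure: two simple spans AB and BC with a hinge at B.
End slopes at the hinge B, treating each span as simply supported:
  span AB: point load 108 at a = 4.2: Pab(L + a)/(6LEI) = 231.3/EI
  span BC: point load 120 at a = 4.12: Pab(L + b)/(6LEI) = 921.5/EI
  span BC: point load 112.4 at a = 2.75: Pab(L + b)/(6LEI) = 743.8/EI
  relative rotation θ_0 = (231.3 + 1665)/EI = 1897/EI
A unit hogging moment at B produces rotation L₁/(3EI) + L₂/(3EI) = 5.667/EI.
Slope continuity at B: θ_0 = M_B·5.667/EI, so M_B = 1897/5.667 = 334.7 kN·m (hogging).
Span AB, ΣM about A with M_B applied at B: R_B^{AB}·6 = 453.6 + 334.7, so R_B^{AB} = 131.4 kN and R_A = 108 − 131.4 = -23.38 kN.
Span BC, ΣM about C: R_B^{BC}·11 = 1753 + 334.7, so R_B^{BC} = 189.8 kN and R_C = 232.4 − 189.8 = 42.62 kN.
R_B = 131.4 + 189.8 = 321.2 kN.

R_B = 321.2 kN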